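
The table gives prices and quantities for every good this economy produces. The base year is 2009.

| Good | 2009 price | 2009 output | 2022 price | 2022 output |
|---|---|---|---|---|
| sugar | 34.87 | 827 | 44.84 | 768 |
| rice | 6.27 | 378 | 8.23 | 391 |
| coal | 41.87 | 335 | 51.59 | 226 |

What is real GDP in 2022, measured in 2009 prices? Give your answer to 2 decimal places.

38694.35

Real GDP 2022 = Σ (p_2009 × q_2022) = 34.87·768 + 6.27·391 + 41.87·226 = 38694.35.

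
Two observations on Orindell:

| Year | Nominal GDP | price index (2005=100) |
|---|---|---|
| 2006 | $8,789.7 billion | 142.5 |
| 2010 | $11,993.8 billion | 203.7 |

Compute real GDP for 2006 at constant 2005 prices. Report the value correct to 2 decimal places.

$6,168.21 billion

Real GDP = Nominal / (price index/100) = 8789.7 / 1.425 = 6168.21.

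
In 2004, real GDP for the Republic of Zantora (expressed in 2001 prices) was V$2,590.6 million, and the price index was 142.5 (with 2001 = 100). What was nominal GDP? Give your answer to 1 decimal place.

V$3,691.6 million

Nominal GDP = Real × (price index/100) = 2590.6 × 1.425 = 3691.61.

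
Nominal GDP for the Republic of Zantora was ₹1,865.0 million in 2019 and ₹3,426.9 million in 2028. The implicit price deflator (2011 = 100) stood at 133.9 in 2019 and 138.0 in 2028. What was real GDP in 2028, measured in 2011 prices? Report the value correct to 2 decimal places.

₹2,483.26 million

Real GDP = Nominal / (implicit price deflator/100) = 3426.9 / 1.380 = 2483.26.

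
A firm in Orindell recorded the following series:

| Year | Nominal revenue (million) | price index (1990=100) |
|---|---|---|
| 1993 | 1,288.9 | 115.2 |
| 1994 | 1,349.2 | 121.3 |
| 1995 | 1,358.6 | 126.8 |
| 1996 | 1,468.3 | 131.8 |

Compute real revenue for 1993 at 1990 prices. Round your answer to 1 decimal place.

Real revenue 1993 = 1288.9 / 1.152 = 1118.84.

1,118.8 million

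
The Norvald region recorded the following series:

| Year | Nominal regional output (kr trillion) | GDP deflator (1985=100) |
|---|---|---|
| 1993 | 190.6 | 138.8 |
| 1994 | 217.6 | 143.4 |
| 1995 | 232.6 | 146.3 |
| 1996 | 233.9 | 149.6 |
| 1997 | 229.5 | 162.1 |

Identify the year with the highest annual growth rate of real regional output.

1994: real = 217.6/1.434 = 151.74; growth vs 1993 (137.32) = 10.50%.
1995: real = 232.6/1.463 = 158.99; growth vs 1994 (151.74) = 4.78%.
1996: real = 233.9/1.496 = 156.35; growth vs 1995 (158.99) = -1.66%.
1997: real = 229.5/1.621 = 141.58; growth vs 1996 (156.35) = -9.45%.

1994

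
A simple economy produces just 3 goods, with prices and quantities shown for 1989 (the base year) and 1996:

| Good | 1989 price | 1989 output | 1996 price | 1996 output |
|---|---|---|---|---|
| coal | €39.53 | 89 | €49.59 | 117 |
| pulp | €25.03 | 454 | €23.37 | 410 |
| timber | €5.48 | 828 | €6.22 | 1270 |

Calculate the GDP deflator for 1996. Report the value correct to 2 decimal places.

106.57

Nominal GDP 1996 = 49.59·117 + 23.37·410 + 6.22·1270 = 23283.13.
Real GDP 1996 (at 1989 prices) = 39.53·117 + 25.03·410 + 5.48·1270 = 21846.91.
Deflator = Nominal/Real × 100 = 23283.13/21846.91 × 100 = 106.574.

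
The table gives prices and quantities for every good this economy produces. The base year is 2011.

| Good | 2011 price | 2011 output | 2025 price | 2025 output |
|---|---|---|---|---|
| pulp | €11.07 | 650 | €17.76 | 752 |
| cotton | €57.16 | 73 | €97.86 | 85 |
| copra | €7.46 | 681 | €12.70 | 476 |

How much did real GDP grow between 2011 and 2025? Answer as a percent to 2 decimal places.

1.74%

Real GDP 2011 = Nominal GDP 2011 = 11.07·650 + 57.16·73 + 7.46·681 = 16448.44.
Real GDP 2025 (at 2011 prices) = 11.07·752 + 57.16·85 + 7.46·476 = 16734.20.
Real growth = 16734.20/16448.44 − 1 = 0.0174.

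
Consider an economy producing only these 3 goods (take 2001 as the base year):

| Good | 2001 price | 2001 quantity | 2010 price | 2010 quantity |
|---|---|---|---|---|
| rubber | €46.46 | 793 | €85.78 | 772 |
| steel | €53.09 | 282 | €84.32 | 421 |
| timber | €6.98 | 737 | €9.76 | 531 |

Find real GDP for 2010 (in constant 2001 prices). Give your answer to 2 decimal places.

Real GDP 2010 = Σ (p_2001 × q_2010) = 46.46·772 + 53.09·421 + 6.98·531 = 61924.39.

€61924.39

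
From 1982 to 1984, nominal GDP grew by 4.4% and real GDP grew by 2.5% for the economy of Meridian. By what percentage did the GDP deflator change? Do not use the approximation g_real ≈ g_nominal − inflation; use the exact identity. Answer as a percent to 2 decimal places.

1.85%

(1 + g_nom) = (1 + g_real)(1 + π), so π = 1.0440 / 1.0250 − 1 = 0.01854.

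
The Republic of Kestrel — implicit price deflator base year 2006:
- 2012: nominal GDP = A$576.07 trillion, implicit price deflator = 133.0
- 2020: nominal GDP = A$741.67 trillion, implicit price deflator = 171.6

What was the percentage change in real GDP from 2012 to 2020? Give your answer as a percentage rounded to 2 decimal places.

Deflate each year: 2012 → 576.07/1.330 = 433.14; 2020 → 741.67/1.716 = 432.21.
So real GDP changed by 432.21/433.14 − 1 = -0.0021, i.e. -0.21%.

-0.21%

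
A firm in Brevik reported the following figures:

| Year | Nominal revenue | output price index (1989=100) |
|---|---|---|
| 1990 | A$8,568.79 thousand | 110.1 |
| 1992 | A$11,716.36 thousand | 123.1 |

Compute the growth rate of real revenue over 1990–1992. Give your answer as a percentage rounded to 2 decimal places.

22.29%

Deflate each year: 1990 → 8568.79/1.101 = 7782.73; 1992 → 11716.36/1.231 = 9517.76.
So real revenue changed by 9517.76/7782.73 − 1 = 0.2229, i.e. 22.29%.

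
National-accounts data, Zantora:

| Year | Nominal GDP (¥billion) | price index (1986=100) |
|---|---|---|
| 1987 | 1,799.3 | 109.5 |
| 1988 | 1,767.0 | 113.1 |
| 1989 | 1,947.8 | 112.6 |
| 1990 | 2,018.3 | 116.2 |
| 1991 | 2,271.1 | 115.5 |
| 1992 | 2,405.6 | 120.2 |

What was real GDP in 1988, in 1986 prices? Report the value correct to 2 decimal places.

¥1,562.33 billion

Real GDP 1988 = 1767.0 / 1.131 = 1562.33.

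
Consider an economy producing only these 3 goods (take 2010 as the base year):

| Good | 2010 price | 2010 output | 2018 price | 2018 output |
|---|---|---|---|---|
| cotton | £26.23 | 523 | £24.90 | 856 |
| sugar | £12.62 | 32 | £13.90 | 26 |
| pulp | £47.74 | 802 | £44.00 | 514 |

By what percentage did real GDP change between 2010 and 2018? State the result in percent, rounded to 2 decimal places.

-9.71%

Real GDP 2010 = Nominal GDP 2010 = 26.23·523 + 12.62·32 + 47.74·802 = 52409.61.
Real GDP 2018 (at 2010 prices) = 26.23·856 + 12.62·26 + 47.74·514 = 47319.36.
Real growth = 47319.36/52409.61 − 1 = -0.0971.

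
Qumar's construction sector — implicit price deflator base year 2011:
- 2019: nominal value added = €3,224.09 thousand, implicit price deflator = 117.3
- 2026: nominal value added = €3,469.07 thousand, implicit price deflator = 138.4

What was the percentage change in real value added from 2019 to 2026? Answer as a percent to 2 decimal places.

Real value added 2019 = 3224.09 / 1.173 = 2748.58.
Real value added 2026 = 3469.07 / 1.384 = 2506.55.
Real growth = 2506.55 / 2748.58 − 1 = -0.0881.

-8.81%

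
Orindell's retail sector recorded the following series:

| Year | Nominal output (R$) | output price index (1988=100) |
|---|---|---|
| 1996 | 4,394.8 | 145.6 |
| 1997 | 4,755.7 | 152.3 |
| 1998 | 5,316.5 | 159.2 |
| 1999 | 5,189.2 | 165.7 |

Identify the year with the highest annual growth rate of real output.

1998

1997: real = 4755.7/1.523 = 3122.59; growth vs 1996 (3018.41) = 3.45%.
1998: real = 5316.5/1.592 = 3339.51; growth vs 1997 (3122.59) = 6.95%.
1999: real = 5189.2/1.657 = 3131.68; growth vs 1998 (3339.51) = -6.22%.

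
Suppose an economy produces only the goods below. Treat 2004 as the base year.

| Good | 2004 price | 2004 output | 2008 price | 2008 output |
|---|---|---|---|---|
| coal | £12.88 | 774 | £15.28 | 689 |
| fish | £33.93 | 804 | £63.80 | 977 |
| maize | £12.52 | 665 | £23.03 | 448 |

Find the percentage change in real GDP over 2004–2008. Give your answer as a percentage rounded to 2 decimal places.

4.52%

Real GDP 2004 = Nominal GDP 2004 = 12.88·774 + 33.93·804 + 12.52·665 = 45574.64.
Real GDP 2008 (at 2004 prices) = 12.88·689 + 33.93·977 + 12.52·448 = 47632.89.
Real growth = 47632.89/45574.64 − 1 = 0.0452.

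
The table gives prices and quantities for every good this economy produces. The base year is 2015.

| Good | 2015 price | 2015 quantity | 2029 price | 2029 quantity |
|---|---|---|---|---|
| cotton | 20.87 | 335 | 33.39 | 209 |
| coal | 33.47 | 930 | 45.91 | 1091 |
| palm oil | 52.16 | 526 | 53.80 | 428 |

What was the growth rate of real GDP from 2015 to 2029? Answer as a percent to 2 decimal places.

-3.59%

Real GDP 2015 = Nominal GDP 2015 = 20.87·335 + 33.47·930 + 52.16·526 = 65554.71.
Real GDP 2029 (at 2015 prices) = 20.87·209 + 33.47·1091 + 52.16·428 = 63202.08.
Real growth = 63202.08/65554.71 − 1 = -0.0359.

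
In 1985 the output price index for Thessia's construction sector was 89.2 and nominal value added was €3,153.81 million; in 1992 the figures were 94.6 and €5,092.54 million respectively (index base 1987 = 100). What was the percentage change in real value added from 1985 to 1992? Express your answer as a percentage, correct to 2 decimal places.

Real value added 1985 = 3153.81 / 0.892 = 3535.66.
Real value added 1992 = 5092.54 / 0.946 = 5383.23.
Real growth = 5383.23 / 3535.66 − 1 = 0.5226.

52.26%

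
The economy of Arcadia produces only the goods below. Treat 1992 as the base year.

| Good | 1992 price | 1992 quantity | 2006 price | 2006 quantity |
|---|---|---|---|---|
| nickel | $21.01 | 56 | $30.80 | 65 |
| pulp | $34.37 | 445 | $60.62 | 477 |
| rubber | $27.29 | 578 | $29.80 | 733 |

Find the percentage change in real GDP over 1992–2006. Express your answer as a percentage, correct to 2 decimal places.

Real GDP 1992 = Nominal GDP 1992 = 21.01·56 + 34.37·445 + 27.29·578 = 32244.83.
Real GDP 2006 (at 1992 prices) = 21.01·65 + 34.37·477 + 27.29·733 = 37763.71.
Real growth = 37763.71/32244.83 − 1 = 0.1712.

17.12%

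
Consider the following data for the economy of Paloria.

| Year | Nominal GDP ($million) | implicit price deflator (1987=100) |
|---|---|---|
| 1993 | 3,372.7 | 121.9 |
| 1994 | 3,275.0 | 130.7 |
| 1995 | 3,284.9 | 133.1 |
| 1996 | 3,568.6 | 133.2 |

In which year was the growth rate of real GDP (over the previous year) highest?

1996

1994: real = 3275.0/1.307 = 2505.74; growth vs 1993 (2766.78) = -9.43%.
1995: real = 3284.9/1.331 = 2467.99; growth vs 1994 (2505.74) = -1.51%.
1996: real = 3568.6/1.332 = 2679.13; growth vs 1995 (2467.99) = 8.56%.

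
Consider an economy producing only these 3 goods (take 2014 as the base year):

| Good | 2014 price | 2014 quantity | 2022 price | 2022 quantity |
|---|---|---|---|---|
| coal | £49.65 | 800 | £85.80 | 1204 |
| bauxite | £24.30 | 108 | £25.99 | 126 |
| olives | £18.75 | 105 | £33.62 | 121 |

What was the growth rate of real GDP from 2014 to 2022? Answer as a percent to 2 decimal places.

46.93%

Real GDP 2014 = Nominal GDP 2014 = 49.65·800 + 24.30·108 + 18.75·105 = 44313.15.
Real GDP 2022 (at 2014 prices) = 49.65·1204 + 24.30·126 + 18.75·121 = 65109.15.
Real growth = 65109.15/44313.15 − 1 = 0.4693.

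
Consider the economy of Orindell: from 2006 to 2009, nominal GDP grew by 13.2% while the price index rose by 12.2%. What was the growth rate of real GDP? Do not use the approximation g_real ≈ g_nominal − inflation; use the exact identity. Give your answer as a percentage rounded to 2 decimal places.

0.89%

(1 + g_nom) = (1 + g_real)(1 + π), so g_real = 1.1320 / 1.1220 − 1 = 0.00891.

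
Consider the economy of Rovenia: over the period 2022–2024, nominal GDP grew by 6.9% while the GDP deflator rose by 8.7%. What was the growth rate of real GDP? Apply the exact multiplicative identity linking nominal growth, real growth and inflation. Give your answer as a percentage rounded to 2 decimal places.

(1 + g_nom) = (1 + g_real)(1 + π), so g_real = 1.0690 / 1.0870 − 1 = -0.01656.

-1.66%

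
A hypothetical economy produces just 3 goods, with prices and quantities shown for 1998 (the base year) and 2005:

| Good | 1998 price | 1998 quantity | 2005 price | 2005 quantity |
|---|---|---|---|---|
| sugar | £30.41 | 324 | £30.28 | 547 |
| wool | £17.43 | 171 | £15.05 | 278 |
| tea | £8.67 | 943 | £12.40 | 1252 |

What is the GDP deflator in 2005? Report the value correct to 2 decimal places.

Nominal GDP 2005 = 30.28·547 + 15.05·278 + 12.40·1252 = 36271.86.
Real GDP 2005 (at 1998 prices) = 30.41·547 + 17.43·278 + 8.67·1252 = 32334.65.
Deflator = Nominal/Real × 100 = 36271.86/32334.65 × 100 = 112.176.

112.18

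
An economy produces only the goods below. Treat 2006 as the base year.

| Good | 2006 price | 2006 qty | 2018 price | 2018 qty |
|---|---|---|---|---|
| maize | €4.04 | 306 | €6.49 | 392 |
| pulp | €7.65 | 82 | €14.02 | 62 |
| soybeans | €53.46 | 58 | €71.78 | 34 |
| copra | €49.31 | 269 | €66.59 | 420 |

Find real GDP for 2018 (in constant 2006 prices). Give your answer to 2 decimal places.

€24585.82

Real GDP 2018 = Σ (p_2006 × q_2018) = 4.04·392 + 7.65·62 + 53.46·34 + 49.31·420 = 24585.82.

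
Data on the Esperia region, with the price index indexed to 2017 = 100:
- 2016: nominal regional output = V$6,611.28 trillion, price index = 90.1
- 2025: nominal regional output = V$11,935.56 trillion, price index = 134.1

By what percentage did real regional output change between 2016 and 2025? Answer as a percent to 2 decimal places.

21.30%

Real regional output 2016 = 6611.28 / 0.901 = 7337.71.
Real regional output 2025 = 11935.56 / 1.341 = 8900.49.
Real growth = 8900.49 / 7337.71 − 1 = 0.2130.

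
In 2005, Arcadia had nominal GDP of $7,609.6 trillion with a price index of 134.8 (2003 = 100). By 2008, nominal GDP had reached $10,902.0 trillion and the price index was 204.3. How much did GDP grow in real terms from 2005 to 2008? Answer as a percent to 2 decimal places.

-5.47%

Deflate each year: 2005 → 7609.6/1.348 = 5645.10; 2008 → 10902.0/2.043 = 5336.27.
So real GDP changed by 5336.27/5645.10 − 1 = -0.0547, i.e. -5.47%.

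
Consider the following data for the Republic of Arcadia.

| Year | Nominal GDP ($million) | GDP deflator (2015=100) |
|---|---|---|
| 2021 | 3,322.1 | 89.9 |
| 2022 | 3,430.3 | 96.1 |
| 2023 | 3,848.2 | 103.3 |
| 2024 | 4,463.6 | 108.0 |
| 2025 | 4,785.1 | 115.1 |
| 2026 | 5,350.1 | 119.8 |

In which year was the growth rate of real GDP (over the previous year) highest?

2024

2022: real = 3430.3/0.961 = 3569.51; growth vs 2021 (3695.33) = -3.40%.
2023: real = 3848.2/1.033 = 3725.27; growth vs 2022 (3569.51) = 4.36%.
2024: real = 4463.6/1.080 = 4132.96; growth vs 2023 (3725.27) = 10.94%.
2025: real = 4785.1/1.151 = 4157.34; growth vs 2024 (4132.96) = 0.59%.
2026: real = 5350.1/1.198 = 4465.86; growth vs 2025 (4157.34) = 7.42%.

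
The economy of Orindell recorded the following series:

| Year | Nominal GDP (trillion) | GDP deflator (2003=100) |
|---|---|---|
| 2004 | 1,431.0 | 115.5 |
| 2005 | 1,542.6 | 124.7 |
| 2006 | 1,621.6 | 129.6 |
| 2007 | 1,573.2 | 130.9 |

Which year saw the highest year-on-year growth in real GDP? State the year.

2005: real = 1542.6/1.247 = 1237.05; growth vs 2004 (1238.96) = -0.15%.
2006: real = 1621.6/1.296 = 1251.23; growth vs 2005 (1237.05) = 1.15%.
2007: real = 1573.2/1.309 = 1201.83; growth vs 2006 (1251.23) = -3.95%.

2006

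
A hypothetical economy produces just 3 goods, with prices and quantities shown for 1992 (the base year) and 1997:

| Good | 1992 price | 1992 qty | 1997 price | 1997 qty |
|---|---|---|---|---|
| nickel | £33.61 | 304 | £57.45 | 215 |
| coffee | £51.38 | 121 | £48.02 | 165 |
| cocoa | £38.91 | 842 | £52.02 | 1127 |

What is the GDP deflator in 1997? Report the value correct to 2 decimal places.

132.48

Nominal GDP 1997 = 57.45·215 + 48.02·165 + 52.02·1127 = 78901.59.
Real GDP 1997 (at 1992 prices) = 33.61·215 + 51.38·165 + 38.91·1127 = 59555.42.
Deflator = Nominal/Real × 100 = 78901.59/59555.42 × 100 = 132.484.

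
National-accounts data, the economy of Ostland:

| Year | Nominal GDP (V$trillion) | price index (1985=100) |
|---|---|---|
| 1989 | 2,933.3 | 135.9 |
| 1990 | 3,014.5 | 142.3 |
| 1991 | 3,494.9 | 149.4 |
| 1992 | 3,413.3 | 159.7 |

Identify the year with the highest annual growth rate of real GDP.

1990: real = 3014.5/1.423 = 2118.41; growth vs 1989 (2158.43) = -1.85%.
1991: real = 3494.9/1.494 = 2339.29; growth vs 1990 (2118.41) = 10.43%.
1992: real = 3413.3/1.597 = 2137.32; growth vs 1991 (2339.29) = -8.63%.

1991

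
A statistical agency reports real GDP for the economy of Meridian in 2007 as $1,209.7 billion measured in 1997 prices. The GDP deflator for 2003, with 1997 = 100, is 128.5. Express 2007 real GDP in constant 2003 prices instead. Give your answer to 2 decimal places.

Real GDP in 2003 prices = Real GDP in 1997 prices × (P_2003/P_1997) = 1209.7 × 1.285 = 1554.46.

$1,554.46 billion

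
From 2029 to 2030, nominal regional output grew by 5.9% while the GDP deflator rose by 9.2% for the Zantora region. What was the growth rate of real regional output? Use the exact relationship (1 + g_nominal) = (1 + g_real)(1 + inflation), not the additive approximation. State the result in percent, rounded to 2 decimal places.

(1 + g_nom) = (1 + g_real)(1 + π), so g_real = 1.0590 / 1.0920 − 1 = -0.03022.

-3.02%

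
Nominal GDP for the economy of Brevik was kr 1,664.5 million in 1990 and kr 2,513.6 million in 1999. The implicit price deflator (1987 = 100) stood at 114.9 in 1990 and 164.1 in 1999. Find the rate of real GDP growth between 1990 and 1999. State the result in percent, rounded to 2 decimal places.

Deflate each year: 1990 → 1664.5/1.149 = 1448.65; 1999 → 2513.6/1.641 = 1531.75.
So real GDP changed by 1531.75/1448.65 − 1 = 0.0574, i.e. 5.74%.

5.74%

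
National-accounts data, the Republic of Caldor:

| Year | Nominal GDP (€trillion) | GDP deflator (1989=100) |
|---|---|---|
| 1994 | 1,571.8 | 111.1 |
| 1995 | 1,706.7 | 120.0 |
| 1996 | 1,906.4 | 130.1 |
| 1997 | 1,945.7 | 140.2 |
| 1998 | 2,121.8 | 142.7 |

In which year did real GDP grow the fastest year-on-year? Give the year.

1995: real = 1706.7/1.200 = 1422.25; growth vs 1994 (1414.76) = 0.53%.
1996: real = 1906.4/1.301 = 1465.33; growth vs 1995 (1422.25) = 3.03%.
1997: real = 1945.7/1.402 = 1387.80; growth vs 1996 (1465.33) = -5.29%.
1998: real = 2121.8/1.427 = 1486.90; growth vs 1997 (1387.80) = 7.14%.

1998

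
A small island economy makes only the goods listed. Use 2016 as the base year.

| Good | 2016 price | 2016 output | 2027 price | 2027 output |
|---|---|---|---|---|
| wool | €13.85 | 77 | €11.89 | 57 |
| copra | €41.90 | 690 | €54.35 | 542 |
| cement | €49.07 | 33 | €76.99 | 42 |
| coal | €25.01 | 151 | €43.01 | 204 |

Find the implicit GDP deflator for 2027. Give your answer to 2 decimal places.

137.44

Nominal GDP 2027 = 11.89·57 + 54.35·542 + 76.99·42 + 43.01·204 = 42143.05.
Real GDP 2027 (at 2016 prices) = 13.85·57 + 41.90·542 + 49.07·42 + 25.01·204 = 30662.23.
Deflator = Nominal/Real × 100 = 42143.05/30662.23 × 100 = 137.443.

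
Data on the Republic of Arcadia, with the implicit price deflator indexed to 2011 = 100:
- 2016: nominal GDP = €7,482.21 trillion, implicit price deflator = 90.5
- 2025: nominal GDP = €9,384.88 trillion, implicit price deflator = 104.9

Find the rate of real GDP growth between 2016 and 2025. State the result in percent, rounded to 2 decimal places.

8.21%

Real GDP 2016 = 7482.21 / 0.905 = 8267.64.
Real GDP 2025 = 9384.88 / 1.049 = 8946.50.
Real growth = 8946.50 / 8267.64 − 1 = 0.0821.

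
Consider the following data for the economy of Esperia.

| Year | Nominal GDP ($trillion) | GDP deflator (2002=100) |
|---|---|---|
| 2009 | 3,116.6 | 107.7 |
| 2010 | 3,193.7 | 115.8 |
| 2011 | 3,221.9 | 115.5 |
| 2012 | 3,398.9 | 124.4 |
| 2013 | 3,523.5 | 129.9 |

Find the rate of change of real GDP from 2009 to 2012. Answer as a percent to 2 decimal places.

Real GDP 2009 = 3116.6/1.077 = 2893.78.
Real GDP 2012 = 3398.9/1.244 = 2732.23.
Change = 2732.23/2893.78 − 1 = -0.0558.

-5.58%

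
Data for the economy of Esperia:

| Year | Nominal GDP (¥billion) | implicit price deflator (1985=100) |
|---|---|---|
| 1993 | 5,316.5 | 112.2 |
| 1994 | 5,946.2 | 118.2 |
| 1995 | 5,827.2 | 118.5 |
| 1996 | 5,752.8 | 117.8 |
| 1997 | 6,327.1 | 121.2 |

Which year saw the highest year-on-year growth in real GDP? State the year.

1994: real = 5946.2/1.182 = 5030.63; growth vs 1993 (4738.41) = 6.17%.
1995: real = 5827.2/1.185 = 4917.47; growth vs 1994 (5030.63) = -2.25%.
1996: real = 5752.8/1.178 = 4883.53; growth vs 1995 (4917.47) = -0.69%.
1997: real = 6327.1/1.212 = 5220.38; growth vs 1996 (4883.53) = 6.90%.

1997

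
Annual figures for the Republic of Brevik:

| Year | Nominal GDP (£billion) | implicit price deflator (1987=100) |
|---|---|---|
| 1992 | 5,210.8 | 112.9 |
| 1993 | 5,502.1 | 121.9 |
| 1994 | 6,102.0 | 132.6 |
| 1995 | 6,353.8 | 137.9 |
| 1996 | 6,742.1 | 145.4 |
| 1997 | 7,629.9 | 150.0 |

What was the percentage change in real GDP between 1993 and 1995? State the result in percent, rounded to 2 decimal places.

Real GDP 1993 = 5502.1/1.219 = 4513.62.
Real GDP 1995 = 6353.8/1.379 = 4607.54.
Change = 4607.54/4513.62 − 1 = 0.0208.

2.08%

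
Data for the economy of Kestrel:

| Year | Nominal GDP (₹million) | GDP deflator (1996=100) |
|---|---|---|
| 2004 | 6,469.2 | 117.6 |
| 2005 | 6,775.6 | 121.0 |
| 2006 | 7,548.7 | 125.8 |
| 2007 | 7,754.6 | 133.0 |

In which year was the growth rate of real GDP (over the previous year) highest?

2005: real = 6775.6/1.210 = 5599.67; growth vs 2004 (5501.02) = 1.79%.
2006: real = 7548.7/1.258 = 6000.56; growth vs 2005 (5599.67) = 7.16%.
2007: real = 7754.6/1.330 = 5830.53; growth vs 2006 (6000.56) = -2.83%.

2006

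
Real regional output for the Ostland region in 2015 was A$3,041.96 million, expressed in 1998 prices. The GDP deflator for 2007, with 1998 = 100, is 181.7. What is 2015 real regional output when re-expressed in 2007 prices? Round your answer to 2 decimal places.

Real regional output in 2007 prices = Real regional output in 1998 prices × (P_2007/P_1998) = 3041.96 × 1.817 = 5527.24.

A$5,527.24 million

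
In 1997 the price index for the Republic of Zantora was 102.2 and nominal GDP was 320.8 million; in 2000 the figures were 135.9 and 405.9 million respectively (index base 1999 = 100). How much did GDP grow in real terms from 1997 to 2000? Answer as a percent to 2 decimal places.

Real GDP 1997 = 320.8 / 1.022 = 313.89.
Real GDP 2000 = 405.9 / 1.359 = 298.68.
Real growth = 298.68 / 313.89 − 1 = -0.0485.

-4.85%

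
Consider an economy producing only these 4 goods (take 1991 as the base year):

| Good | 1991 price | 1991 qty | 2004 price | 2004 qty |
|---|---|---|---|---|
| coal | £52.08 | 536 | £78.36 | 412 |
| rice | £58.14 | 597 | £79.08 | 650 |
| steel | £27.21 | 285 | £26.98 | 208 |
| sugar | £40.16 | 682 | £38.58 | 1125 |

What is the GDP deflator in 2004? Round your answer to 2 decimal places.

120.54

Nominal GDP 2004 = 78.36·412 + 79.08·650 + 26.98·208 + 38.58·1125 = 132700.66.
Real GDP 2004 (at 1991 prices) = 52.08·412 + 58.14·650 + 27.21·208 + 40.16·1125 = 110087.64.
Deflator = Nominal/Real × 100 = 132700.66/110087.64 × 100 = 120.541.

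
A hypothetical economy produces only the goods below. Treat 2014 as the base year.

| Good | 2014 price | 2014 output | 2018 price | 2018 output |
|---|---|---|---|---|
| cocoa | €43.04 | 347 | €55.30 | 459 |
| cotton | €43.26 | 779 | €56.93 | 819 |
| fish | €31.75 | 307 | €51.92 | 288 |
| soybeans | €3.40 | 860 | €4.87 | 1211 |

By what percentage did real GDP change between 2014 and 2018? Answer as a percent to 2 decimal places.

11.65%

Real GDP 2014 = Nominal GDP 2014 = 43.04·347 + 43.26·779 + 31.75·307 + 3.40·860 = 61305.67.
Real GDP 2018 (at 2014 prices) = 43.04·459 + 43.26·819 + 31.75·288 + 3.40·1211 = 68446.70.
Real growth = 68446.70/61305.67 − 1 = 0.1165.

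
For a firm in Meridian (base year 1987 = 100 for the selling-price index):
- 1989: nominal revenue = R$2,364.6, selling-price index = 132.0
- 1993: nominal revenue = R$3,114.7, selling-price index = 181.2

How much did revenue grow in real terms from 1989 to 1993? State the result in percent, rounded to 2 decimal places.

Deflate each year: 1989 → 2364.6/1.320 = 1791.36; 1993 → 3114.7/1.812 = 1718.93.
So real revenue changed by 1718.93/1791.36 − 1 = -0.0404, i.e. -4.04%.

-4.04%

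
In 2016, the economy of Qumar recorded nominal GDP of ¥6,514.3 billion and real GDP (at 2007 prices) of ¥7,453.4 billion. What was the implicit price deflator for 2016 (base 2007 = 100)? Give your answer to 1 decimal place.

87.4

implicit price deflator = (Nominal / Real) × 100 = 6514.3 / 7453.4 × 100 = 87.40.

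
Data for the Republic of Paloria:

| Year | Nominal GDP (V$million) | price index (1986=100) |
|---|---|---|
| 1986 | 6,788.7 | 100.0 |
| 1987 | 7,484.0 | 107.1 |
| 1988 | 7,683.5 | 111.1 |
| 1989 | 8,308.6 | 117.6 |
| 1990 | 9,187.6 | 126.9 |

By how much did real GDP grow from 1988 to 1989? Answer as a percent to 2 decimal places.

2.16%

Real GDP 1988 = 7683.5/1.111 = 6915.84.
Real GDP 1989 = 8308.6/1.176 = 7065.14.
Change = 7065.14/6915.84 − 1 = 0.0216.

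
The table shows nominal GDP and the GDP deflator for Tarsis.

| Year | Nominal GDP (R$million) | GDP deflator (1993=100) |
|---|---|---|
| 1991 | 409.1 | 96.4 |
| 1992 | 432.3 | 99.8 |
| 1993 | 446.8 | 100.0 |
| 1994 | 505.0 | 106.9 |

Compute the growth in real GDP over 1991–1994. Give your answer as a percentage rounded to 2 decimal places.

11.32%

Real GDP 1991 = 409.1/0.964 = 424.38.
Real GDP 1994 = 505.0/1.069 = 472.40.
Change = 472.40/424.38 − 1 = 0.1132.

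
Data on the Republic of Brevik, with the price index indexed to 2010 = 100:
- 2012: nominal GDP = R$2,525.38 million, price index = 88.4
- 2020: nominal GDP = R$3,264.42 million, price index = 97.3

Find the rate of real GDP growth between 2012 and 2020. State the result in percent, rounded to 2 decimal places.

17.44%

Real GDP 2012 = 2525.38 / 0.884 = 2856.76.
Real GDP 2020 = 3264.42 / 0.973 = 3355.01.
Real growth = 3355.01 / 2856.76 − 1 = 0.1744.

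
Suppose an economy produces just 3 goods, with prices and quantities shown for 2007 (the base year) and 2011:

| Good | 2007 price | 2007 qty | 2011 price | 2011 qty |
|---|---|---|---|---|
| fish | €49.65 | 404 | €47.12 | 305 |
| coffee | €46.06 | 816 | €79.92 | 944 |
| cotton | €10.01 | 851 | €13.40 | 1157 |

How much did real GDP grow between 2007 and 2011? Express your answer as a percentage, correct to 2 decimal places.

Real GDP 2007 = Nominal GDP 2007 = 49.65·404 + 46.06·816 + 10.01·851 = 66162.07.
Real GDP 2011 (at 2007 prices) = 49.65·305 + 46.06·944 + 10.01·1157 = 70205.46.
Real growth = 70205.46/66162.07 − 1 = 0.0611.

6.11%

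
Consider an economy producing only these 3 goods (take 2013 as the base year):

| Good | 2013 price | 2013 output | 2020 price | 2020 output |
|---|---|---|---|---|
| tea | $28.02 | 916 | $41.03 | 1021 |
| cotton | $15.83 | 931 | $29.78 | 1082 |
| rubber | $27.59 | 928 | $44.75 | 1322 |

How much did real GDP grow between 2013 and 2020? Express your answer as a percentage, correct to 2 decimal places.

24.55%

Real GDP 2013 = Nominal GDP 2013 = 28.02·916 + 15.83·931 + 27.59·928 = 66007.57.
Real GDP 2020 (at 2013 prices) = 28.02·1021 + 15.83·1082 + 27.59·1322 = 82210.46.
Real growth = 82210.46/66007.57 − 1 = 0.2455.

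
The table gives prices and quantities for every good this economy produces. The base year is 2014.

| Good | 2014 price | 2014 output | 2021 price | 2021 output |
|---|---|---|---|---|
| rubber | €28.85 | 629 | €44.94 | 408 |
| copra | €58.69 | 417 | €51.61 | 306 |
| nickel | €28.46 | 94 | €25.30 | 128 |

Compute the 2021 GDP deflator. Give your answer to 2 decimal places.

Nominal GDP 2021 = 44.94·408 + 51.61·306 + 25.30·128 = 37366.58.
Real GDP 2021 (at 2014 prices) = 28.85·408 + 58.69·306 + 28.46·128 = 33372.82.
Deflator = Nominal/Real × 100 = 37366.58/33372.82 × 100 = 111.967.

111.97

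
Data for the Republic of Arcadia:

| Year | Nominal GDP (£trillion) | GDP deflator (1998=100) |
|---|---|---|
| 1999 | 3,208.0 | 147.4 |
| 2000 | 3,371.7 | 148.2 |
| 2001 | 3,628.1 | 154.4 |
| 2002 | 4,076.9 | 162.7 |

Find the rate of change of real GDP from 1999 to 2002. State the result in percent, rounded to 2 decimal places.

15.13%

Real GDP 1999 = 3208.0/1.474 = 2176.39.
Real GDP 2002 = 4076.9/1.627 = 2505.78.
Change = 2505.78/2176.39 − 1 = 0.1513.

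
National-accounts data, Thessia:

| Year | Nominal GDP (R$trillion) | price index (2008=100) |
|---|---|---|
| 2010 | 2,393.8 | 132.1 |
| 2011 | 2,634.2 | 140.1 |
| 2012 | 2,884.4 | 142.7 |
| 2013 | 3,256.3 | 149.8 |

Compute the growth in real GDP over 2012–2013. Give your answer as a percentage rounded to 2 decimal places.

Real GDP 2012 = 2884.4/1.427 = 2021.30.
Real GDP 2013 = 3256.3/1.498 = 2173.77.
Change = 2173.77/2021.30 − 1 = 0.0754.

7.54%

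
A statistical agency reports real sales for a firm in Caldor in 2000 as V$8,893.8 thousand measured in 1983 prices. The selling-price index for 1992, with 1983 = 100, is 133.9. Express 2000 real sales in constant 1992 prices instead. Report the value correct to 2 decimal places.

V$11,908.80 thousand

Real sales in 1992 prices = Real sales in 1983 prices × (P_1992/P_1983) = 8893.8 × 1.339 = 11908.80.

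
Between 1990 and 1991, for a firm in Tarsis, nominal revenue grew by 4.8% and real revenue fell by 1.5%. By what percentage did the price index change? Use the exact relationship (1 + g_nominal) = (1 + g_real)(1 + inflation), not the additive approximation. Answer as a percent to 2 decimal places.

6.40%

(1 + g_nom) = (1 + g_real)(1 + π), so π = 1.0480 / 0.9850 − 1 = 0.06396.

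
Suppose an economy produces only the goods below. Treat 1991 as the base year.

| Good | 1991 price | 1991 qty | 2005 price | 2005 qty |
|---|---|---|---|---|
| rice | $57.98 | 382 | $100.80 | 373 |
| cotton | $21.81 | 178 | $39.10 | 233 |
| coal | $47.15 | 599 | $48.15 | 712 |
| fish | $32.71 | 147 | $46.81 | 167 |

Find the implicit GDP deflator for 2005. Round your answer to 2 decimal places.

Nominal GDP 2005 = 100.80·373 + 39.10·233 + 48.15·712 + 46.81·167 = 88808.77.
Real GDP 2005 (at 1991 prices) = 57.98·373 + 21.81·233 + 47.15·712 + 32.71·167 = 65741.64.
Deflator = Nominal/Real × 100 = 88808.77/65741.64 × 100 = 135.088.

135.09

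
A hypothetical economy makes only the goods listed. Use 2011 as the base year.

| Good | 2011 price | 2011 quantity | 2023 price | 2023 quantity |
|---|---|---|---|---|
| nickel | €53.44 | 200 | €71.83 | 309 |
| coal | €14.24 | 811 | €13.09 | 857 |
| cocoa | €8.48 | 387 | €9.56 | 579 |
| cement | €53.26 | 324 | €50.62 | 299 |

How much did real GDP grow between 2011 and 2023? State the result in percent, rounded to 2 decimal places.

15.84%

Real GDP 2011 = Nominal GDP 2011 = 53.44·200 + 14.24·811 + 8.48·387 + 53.26·324 = 42774.64.
Real GDP 2023 (at 2011 prices) = 53.44·309 + 14.24·857 + 8.48·579 + 53.26·299 = 49551.30.
Real growth = 49551.30/42774.64 − 1 = 0.1584.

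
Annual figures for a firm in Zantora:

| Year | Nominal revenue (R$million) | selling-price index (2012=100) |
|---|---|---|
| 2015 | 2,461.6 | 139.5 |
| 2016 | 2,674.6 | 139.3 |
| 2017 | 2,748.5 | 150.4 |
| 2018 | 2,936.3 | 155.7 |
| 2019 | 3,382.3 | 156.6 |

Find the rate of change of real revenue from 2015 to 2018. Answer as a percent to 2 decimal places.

Real revenue 2015 = 2461.6/1.395 = 1764.59.
Real revenue 2018 = 2936.3/1.557 = 1885.87.
Change = 1885.87/1764.59 − 1 = 0.0687.

6.87%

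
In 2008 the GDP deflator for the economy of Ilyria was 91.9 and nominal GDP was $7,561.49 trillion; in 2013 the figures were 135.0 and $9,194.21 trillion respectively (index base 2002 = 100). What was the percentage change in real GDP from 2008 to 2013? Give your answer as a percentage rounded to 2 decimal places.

Real GDP 2008 = 7561.49 / 0.919 = 8227.95.
Real GDP 2013 = 9194.21 / 1.350 = 6810.53.
Real growth = 6810.53 / 8227.95 − 1 = -0.1723.

-17.23%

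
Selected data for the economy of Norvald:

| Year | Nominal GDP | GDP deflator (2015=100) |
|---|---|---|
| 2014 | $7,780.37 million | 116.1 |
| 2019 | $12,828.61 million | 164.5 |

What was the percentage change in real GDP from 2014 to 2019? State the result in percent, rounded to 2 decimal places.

16.37%

Deflate each year: 2014 → 7780.37/1.161 = 6701.44; 2019 → 12828.61/1.645 = 7798.55.
So real GDP changed by 7798.55/6701.44 − 1 = 0.1637, i.e. 16.37%.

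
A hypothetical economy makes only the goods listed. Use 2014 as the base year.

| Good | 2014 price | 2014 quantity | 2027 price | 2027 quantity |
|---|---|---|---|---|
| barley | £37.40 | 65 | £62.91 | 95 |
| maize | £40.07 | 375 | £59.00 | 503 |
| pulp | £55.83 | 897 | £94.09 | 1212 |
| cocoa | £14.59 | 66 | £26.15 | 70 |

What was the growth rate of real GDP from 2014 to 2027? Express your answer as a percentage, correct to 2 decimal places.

Real GDP 2014 = Nominal GDP 2014 = 37.40·65 + 40.07·375 + 55.83·897 + 14.59·66 = 68499.70.
Real GDP 2027 (at 2014 prices) = 37.40·95 + 40.07·503 + 55.83·1212 + 14.59·70 = 92395.47.
Real growth = 92395.47/68499.70 − 1 = 0.3488.

34.88%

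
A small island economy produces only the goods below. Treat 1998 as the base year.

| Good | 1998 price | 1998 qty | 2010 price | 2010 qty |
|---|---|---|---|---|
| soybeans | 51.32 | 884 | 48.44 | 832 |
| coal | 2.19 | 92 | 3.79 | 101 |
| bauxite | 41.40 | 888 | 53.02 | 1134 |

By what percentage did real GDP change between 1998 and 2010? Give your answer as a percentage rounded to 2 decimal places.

Real GDP 1998 = Nominal GDP 1998 = 51.32·884 + 2.19·92 + 41.40·888 = 82331.56.
Real GDP 2010 (at 1998 prices) = 51.32·832 + 2.19·101 + 41.40·1134 = 89867.03.
Real growth = 89867.03/82331.56 − 1 = 0.0915.

9.15%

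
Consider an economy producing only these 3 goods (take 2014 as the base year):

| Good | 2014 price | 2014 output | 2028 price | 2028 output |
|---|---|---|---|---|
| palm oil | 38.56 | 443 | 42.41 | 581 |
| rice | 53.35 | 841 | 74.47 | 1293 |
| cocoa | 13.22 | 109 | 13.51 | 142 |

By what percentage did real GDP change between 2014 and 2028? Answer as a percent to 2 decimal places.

47.12%

Real GDP 2014 = Nominal GDP 2014 = 38.56·443 + 53.35·841 + 13.22·109 = 63390.41.
Real GDP 2028 (at 2014 prices) = 38.56·581 + 53.35·1293 + 13.22·142 = 93262.15.
Real growth = 93262.15/63390.41 − 1 = 0.4712.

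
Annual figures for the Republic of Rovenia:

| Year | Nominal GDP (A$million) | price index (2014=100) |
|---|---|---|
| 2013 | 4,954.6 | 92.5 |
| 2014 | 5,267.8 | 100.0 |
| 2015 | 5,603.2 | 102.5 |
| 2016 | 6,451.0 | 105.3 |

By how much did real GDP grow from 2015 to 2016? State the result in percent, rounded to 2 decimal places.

Real GDP 2015 = 5603.2/1.025 = 5466.54.
Real GDP 2016 = 6451.0/1.053 = 6126.31.
Change = 6126.31/5466.54 − 1 = 0.1207.

12.07%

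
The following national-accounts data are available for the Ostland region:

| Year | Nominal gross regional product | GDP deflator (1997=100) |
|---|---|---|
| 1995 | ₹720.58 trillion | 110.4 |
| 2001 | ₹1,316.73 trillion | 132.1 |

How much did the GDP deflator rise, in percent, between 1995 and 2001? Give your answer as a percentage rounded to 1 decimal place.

Price-level change = 132.1 / 110.4 − 1 = 0.1966.

19.7%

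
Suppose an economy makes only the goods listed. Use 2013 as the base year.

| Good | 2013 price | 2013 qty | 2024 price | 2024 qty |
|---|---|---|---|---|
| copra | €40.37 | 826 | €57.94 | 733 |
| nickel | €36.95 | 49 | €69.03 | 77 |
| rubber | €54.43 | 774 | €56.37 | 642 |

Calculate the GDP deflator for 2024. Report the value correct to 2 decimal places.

124.63

Nominal GDP 2024 = 57.94·733 + 69.03·77 + 56.37·642 = 83974.87.
Real GDP 2024 (at 2013 prices) = 40.37·733 + 36.95·77 + 54.43·642 = 67380.42.
Deflator = Nominal/Real × 100 = 83974.87/67380.42 × 100 = 124.628.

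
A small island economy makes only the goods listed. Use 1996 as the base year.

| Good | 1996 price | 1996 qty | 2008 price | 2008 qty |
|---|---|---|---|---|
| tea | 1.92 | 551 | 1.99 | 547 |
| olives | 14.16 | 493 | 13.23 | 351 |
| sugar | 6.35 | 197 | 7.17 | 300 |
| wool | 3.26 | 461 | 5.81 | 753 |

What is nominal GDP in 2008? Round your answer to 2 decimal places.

12258.19

Nominal GDP 2008 = Σ (p_2008 × q_2008) = 1.99·547 + 13.23·351 + 7.17·300 + 5.81·753 = 12258.19.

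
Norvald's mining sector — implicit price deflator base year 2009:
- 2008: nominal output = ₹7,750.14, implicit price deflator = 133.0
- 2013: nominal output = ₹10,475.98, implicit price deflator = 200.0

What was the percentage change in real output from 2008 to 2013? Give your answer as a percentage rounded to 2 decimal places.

-10.11%

Deflate each year: 2008 → 7750.14/1.330 = 5827.17; 2013 → 10475.98/2.000 = 5237.99.
So real output changed by 5237.99/5827.17 − 1 = -0.1011, i.e. -10.11%.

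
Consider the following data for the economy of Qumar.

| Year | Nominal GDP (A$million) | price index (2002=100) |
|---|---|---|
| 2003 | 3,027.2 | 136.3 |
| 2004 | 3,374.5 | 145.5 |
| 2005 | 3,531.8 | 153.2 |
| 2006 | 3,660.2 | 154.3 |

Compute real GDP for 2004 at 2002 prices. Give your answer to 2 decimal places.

Real GDP 2004 = 3374.5 / 1.455 = 2319.24.

A$2,319.24 million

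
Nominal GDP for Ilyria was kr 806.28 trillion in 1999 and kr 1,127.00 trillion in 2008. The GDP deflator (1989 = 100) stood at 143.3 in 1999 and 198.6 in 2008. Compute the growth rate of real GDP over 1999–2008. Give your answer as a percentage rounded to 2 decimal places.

0.86%

Deflate each year: 1999 → 806.28/1.433 = 562.65; 2008 → 1127.00/1.986 = 567.47.
So real GDP changed by 567.47/562.65 − 1 = 0.0086, i.e. 0.86%.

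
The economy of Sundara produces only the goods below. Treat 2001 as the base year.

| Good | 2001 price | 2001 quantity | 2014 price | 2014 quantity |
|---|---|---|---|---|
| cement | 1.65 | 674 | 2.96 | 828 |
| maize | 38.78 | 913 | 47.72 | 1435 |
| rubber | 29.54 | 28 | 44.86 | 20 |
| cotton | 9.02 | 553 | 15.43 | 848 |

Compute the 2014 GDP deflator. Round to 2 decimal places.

Nominal GDP 2014 = 2.96·828 + 47.72·1435 + 44.86·20 + 15.43·848 = 84910.92.
Real GDP 2014 (at 2001 prices) = 1.65·828 + 38.78·1435 + 29.54·20 + 9.02·848 = 65255.26.
Deflator = Nominal/Real × 100 = 84910.92/65255.26 × 100 = 130.121.

130.12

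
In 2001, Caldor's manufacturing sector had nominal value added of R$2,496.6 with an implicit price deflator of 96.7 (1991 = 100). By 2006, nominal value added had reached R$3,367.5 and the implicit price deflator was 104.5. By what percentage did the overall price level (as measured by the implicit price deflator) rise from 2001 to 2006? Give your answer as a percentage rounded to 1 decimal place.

8.1%

Price-level change = 104.5 / 96.7 − 1 = 0.0807.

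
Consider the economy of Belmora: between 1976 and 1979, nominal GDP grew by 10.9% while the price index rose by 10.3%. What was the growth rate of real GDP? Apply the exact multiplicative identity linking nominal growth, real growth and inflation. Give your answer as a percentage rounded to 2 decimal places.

0.54%

(1 + g_nom) = (1 + g_real)(1 + π), so g_real = 1.1090 / 1.1030 − 1 = 0.00544.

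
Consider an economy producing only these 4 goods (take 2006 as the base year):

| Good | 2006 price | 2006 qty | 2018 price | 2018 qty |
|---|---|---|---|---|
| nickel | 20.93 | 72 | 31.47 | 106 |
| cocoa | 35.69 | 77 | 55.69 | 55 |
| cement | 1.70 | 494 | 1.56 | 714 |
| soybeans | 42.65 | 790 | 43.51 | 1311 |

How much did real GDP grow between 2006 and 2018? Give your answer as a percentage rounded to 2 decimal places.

Real GDP 2006 = Nominal GDP 2006 = 20.93·72 + 35.69·77 + 1.70·494 + 42.65·790 = 38788.39.
Real GDP 2018 (at 2006 prices) = 20.93·106 + 35.69·55 + 1.70·714 + 42.65·1311 = 61309.48.
Real growth = 61309.48/38788.39 − 1 = 0.5806.

58.06%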